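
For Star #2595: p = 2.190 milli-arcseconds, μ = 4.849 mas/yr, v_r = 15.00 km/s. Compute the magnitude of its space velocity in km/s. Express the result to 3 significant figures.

d = 1/p = 1/0.002190″ = 456.62 pc.
μ = 4.849 mas/yr = 0.004849 ″/yr.
v_t = 4.740 μ d = 4.740 × 0.004849 × 456.62 = 10.495 km/s.
v = √(v_r² + v_t²) = √(15.00² + 10.495²) = √335.145 = 18.307 km/s.

18.3 km/s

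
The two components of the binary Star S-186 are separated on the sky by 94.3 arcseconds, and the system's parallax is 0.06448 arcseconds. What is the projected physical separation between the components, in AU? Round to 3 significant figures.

1460 AU

d = 1/p = 1/0.06448″ = 15.509 pc.
At distance d (pc), an angle of θ arcsec spans θ·d AU: s = 94.3 × 15.509 = 1462.5 AU.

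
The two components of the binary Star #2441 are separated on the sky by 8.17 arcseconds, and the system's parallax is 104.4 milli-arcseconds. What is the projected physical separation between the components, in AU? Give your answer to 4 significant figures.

78.26 AU

d = 1/p = 1/0.1044″ = 9.5785 pc.
At distance d (pc), an angle of θ arcsec spans θ·d AU: s = 8.17 × 9.5785 = 78.256 AU.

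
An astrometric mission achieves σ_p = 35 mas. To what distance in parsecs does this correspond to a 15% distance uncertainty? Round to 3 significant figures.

σ_d/d = σ_p/p, so the condition is σ_p/p ≤ 0.15, i.e. p ≥ σ_p/0.15.
p_min = 35/0.15 = 233.33 mas = 0.23333 arcsec.
d_max = 1/p_min = 1/0.23333 = 4.2858 pc.

4.29 pc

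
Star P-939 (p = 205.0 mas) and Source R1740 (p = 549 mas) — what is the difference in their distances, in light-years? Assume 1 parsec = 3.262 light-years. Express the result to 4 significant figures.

9.970 ly

d_A = 1/0.2050″ = 4.878 pc; d_B = 1/0.5490″ = 1.8215 pc.
|d_B − d_A| = |1.8215 − 4.878| = 3.0565 pc = 3.0565 × 3.262 ly = 9.9703 ly.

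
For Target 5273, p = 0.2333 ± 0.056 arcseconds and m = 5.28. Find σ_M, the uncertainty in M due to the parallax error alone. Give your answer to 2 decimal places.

M = m − 5 log₁₀ d + 5 = m + 5 log₁₀ p + 5, so ∂M/∂p = 5/(p ln 10).
σ_M = (5/ln 10) · (σ_p/p) = 2.1715 × 0.056/0.2333 = 2.1715 × 0.24003 = 0.52123.

σ_M = 0.52 mag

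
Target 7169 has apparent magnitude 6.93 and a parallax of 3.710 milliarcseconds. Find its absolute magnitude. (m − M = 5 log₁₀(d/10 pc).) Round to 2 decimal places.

M = -0.22

d = 1/p = 1/0.003710″ = 269.54 pc.
m − M = 5 log₁₀(269.54) − 5 = 12.1531 − 5 = 7.1531.
M = m − (m − M) = 6.93 − 7.1531 = -0.22.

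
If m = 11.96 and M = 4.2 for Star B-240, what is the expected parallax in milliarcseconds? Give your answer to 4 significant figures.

m − M = 11.96 − 4.2 = 7.76.
d = 10^((m−M)/5 + 1) = 10^2.552 = 356.45 pc.
p = 1/d = 1/356.45 = 0.0028054 arcsec = 2.8054 mas.

2.805 mas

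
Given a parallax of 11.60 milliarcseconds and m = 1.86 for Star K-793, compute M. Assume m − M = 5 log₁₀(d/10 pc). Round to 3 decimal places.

M = -2.818

d = 1/p = 1/0.01160″ = 86.207 pc.
m − M = 5 log₁₀(86.207) − 5 = 9.6777 − 5 = 4.6777.
M = m − (m − M) = 1.86 − 4.6777 = -2.818.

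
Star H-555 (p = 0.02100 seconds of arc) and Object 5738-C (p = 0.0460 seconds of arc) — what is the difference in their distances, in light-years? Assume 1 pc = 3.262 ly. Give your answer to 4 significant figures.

d_A = 1/0.02100″ = 47.619 pc; d_B = 1/0.04600″ = 21.739 pc.
|d_B − d_A| = |21.739 − 47.619| = 25.88 pc = 25.88 × 3.262 ly = 84.421 ly.

84.42 ly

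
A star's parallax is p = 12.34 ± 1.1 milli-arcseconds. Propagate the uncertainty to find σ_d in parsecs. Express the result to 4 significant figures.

7.224 pc

d = 1/p, so σ_d = σ_p / p².
σ_d = 0.00110 / (0.01234)² = 0.00110 / 0.00015228 = 7.2235 pc.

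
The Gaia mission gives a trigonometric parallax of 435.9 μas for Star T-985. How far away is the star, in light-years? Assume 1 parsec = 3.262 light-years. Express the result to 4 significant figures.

p = 435.9 μas = 0.0004359 arcsec.
d = 1/p = 1/0.0004359 = 2294.1 pc.
In light-years: 2294.1 × 3.262 = 7483.4 ly.

7483 light years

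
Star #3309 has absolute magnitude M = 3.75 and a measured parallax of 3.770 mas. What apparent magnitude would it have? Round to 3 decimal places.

m = 10.868

d = 1/p = 1/0.003770″ = 265.25 pc.
m − M = 5 log₁₀ d − 5 = 5 log₁₀(265.25) − 5 = 12.1183 − 5 = 7.1183.
m = M + (m − M) = 3.75 + 7.1183 = 10.868.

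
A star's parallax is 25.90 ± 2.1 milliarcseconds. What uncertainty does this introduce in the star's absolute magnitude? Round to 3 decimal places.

σ_M = 0.176 mag

M = m − 5 log₁₀ d + 5 = m + 5 log₁₀ p + 5, so ∂M/∂p = 5/(p ln 10).
σ_M = (5/ln 10) · (σ_p/p) = 2.1715 × 2.1/25.90 = 2.1715 × 0.081081 = 0.17607.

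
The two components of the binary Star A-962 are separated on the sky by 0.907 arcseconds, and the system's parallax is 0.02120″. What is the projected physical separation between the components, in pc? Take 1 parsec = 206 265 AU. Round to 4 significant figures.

d = 1/p = 1/0.02120″ = 47.17 pc.
At distance d (pc), an angle of θ arcsec spans θ·d AU: s = 0.907 × 47.17 = 42.783 AU.
= 42.783 / 206265 = 0.00020742 pc.

0.0002074 pc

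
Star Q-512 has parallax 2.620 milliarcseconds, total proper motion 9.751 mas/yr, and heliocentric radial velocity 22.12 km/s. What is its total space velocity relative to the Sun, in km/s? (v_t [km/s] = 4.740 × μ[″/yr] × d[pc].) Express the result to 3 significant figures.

d = 1/p = 1/0.002620″ = 381.68 pc.
μ = 9.751 mas/yr = 0.009751 ″/yr.
v_t = 4.740 μ d = 4.740 × 0.009751 × 381.68 = 17.641 km/s.
v = √(v_r² + v_t²) = √(22.12² + 17.641²) = √800.499 = 28.293 km/s.

28.3 km/s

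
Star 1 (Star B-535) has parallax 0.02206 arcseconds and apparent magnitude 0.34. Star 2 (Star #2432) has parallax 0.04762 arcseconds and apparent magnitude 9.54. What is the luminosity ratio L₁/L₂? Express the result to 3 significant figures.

L₁/L₂ = 22300

d₁ = 1/p₁ = 1/0.02206″ = 45.331 pc; d₂ = 1/p₂ = 1/0.04762″ = 21 pc.
M₁ = m₁ − 5 log₁₀ d₁ + 5 = 0.34 − 8.2820 + 5 = -2.9420.
M₂ = 9.54 − 6.6111 + 5 = 7.9289.
L₁/L₂ = 10^(0.4(M₂ − M₁)) = 10^(0.4 × 10.8709) = 10^4.34836 = 22303.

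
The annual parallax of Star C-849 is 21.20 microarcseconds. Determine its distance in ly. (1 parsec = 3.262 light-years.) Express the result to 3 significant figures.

154000 ly

p = 21.20 microarcseconds = 0.00002120 arcsec.
d = 1/p = 1/0.00002120 = 47170 pc.
In light-years: 47170 × 3.262 = 1.5387 × 10^5 ly.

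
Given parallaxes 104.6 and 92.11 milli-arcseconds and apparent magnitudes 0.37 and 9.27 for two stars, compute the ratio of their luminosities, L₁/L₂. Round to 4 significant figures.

L₁/L₂ = 2815

d₁ = 1/p₁ = 1/0.1046″ = 9.5602 pc; d₂ = 1/p₂ = 1/0.09211″ = 10.857 pc.
M₁ = m₁ − 5 log₁₀ d₁ + 5 = 0.37 − 4.9023 + 5 = 0.4677.
M₂ = 9.27 − 5.1785 + 5 = 9.0915.
L₁/L₂ = 10^(0.4(M₂ − M₁)) = 10^(0.4 × 8.6238) = 10^3.44952 = 2815.3.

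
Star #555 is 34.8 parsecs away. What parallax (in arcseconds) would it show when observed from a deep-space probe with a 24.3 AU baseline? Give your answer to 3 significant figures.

p (arcsec) = B (AU) / d (pc).
p = 24.3 / 34.8 = 0.69828 arcsec.

0.698 arcsec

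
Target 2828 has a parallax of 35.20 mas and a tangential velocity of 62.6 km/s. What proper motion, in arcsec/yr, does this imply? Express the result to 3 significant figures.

d = 1/p = 1/0.03520″ = 28.409 pc.
μ = v_t / (4.74 d) = 62.6 / (4.74 × 28.409) = 62.6 / 134.66 = 0.46487 ″/yr.

0.465 arcsec/yr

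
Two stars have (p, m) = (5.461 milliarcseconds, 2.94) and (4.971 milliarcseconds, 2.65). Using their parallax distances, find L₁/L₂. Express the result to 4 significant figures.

L₁/L₂ = 0.6344

d₁ = 1/p₁ = 1/0.005461″ = 183.12 pc; d₂ = 1/p₂ = 1/0.004971″ = 201.17 pc.
M₁ = m₁ − 5 log₁₀ d₁ + 5 = 2.94 − 11.3137 + 5 = -3.3737.
M₂ = 2.65 − 11.5178 + 5 = -3.8678.
L₁/L₂ = 10^(0.4(M₂ − M₁)) = 10^(0.4 × (-0.4941)) = 10^(-0.19764) = 0.6344.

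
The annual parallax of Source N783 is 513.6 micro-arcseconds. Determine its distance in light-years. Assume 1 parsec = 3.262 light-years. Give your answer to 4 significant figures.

p = 513.6 micro-arcseconds = 0.0005136 arcsec.
d = 1/p = 1/0.0005136 = 1947 pc.
In light-years: 1947 × 3.262 = 6351.1 ly.

6351 light years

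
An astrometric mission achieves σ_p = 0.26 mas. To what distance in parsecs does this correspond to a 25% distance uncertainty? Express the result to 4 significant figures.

σ_d/d = σ_p/p, so the condition is σ_p/p ≤ 0.25, i.e. p ≥ σ_p/0.25.
p_min = 0.26/0.25 = 1.04 mas = 0.00104 arcsec.
d_max = 1/p_min = 1/0.00104 = 961.54 pc.

961.5 pc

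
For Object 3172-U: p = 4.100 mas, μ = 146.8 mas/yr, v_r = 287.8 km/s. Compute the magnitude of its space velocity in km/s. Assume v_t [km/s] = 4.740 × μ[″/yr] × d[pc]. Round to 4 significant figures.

d = 1/p = 1/0.004100″ = 243.9 pc.
μ = 146.8 mas/yr = 0.1468 ″/yr.
v_t = 4.740 μ d = 4.740 × 0.1468 × 243.9 = 169.71 km/s.
v = √(v_r² + v_t²) = √(287.8² + 169.71²) = √111630 = 334.11 km/s.

334.1 km/s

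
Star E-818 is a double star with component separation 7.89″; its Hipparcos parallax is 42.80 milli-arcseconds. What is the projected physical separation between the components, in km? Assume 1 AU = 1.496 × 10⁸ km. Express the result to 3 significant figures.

d = 1/p = 1/0.04280″ = 23.364 pc.
At distance d (pc), an angle of θ arcsec spans θ·d AU: s = 7.89 × 23.364 = 184.34 AU.
= 184.34 × 1.496 × 10⁸ km = 2.7577 × 10^10 km.

2.76 × 10^10 km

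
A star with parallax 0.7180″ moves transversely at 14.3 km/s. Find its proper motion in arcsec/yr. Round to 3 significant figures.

2.17 arcsec/yr

d = 1/p = 1/0.7180″ = 1.3928 pc.
μ = v_t / (4.74 d) = 14.3 / (4.74 × 1.3928) = 14.3 / 6.6019 = 2.166 ″/yr.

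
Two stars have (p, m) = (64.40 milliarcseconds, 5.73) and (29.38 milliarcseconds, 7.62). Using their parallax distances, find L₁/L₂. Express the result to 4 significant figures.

d₁ = 1/p₁ = 1/0.06440″ = 15.528 pc; d₂ = 1/p₂ = 1/0.02938″ = 34.037 pc.
M₁ = m₁ − 5 log₁₀ d₁ + 5 = 5.73 − 5.9556 + 5 = 4.7744.
M₂ = 7.62 − 7.6598 + 5 = 4.9602.
L₁/L₂ = 10^(0.4(M₂ − M₁)) = 10^(0.4 × 0.1858) = 10^0.07432 = 1.1866.

L₁/L₂ = 1.187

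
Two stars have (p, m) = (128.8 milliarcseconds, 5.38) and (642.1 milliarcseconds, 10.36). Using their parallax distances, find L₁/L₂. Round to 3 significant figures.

d₁ = 1/p₁ = 1/0.1288″ = 7.764 pc; d₂ = 1/p₂ = 1/0.6421″ = 1.5574 pc.
M₁ = m₁ − 5 log₁₀ d₁ + 5 = 5.38 − 4.4504 + 5 = 5.9296.
M₂ = 10.36 − 0.9620 + 5 = 14.3980.
L₁/L₂ = 10^(0.4(M₂ − M₁)) = 10^(0.4 × 8.4684) = 10^3.38736 = 2439.8.

L₁/L₂ = 2440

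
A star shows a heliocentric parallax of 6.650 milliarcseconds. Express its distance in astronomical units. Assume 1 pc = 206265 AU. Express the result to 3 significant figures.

p = 6.650 milliarcseconds = 0.006650 arcsec.
d = 1/p = 1/0.006650 = 150.38 pc.
In AU: 150.38 × 206265 = 3.1018 × 10^7 AU.

3.10 × 10^7 AU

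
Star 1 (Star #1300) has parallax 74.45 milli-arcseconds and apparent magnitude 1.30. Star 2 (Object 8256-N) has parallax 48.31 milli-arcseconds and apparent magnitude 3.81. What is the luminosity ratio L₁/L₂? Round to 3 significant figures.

d₁ = 1/p₁ = 1/0.07445″ = 13.432 pc; d₂ = 1/p₂ = 1/0.04831″ = 20.7 pc.
M₁ = m₁ − 5 log₁₀ d₁ + 5 = 1.30 − 5.6407 + 5 = 0.6593.
M₂ = 3.81 − 6.5799 + 5 = 2.2301.
L₁/L₂ = 10^(0.4(M₂ − M₁)) = 10^(0.4 × 1.5708) = 10^0.62832 = 4.2493.

L₁/L₂ = 4.25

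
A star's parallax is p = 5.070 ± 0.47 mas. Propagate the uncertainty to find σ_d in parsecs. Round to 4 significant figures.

d = 1/p, so σ_d = σ_p / p².
σ_d = 0.000470 / (0.005070)² = 0.000470 / 0.000025705 = 18.284 pc.

18.28 pc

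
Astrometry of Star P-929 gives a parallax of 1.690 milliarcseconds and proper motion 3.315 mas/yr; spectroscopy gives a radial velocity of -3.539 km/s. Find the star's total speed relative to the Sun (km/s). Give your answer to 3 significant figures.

d = 1/p = 1/0.001690″ = 591.72 pc.
μ = 3.315 mas/yr = 0.003315 ″/yr.
v_t = 4.740 μ d = 4.740 × 0.003315 × 591.72 = 9.2978 km/s.
v = √(v_r² + v_t²) = √((-3.539)² + 9.2978²) = √98.9736 = 9.9485 km/s.

9.95 km/s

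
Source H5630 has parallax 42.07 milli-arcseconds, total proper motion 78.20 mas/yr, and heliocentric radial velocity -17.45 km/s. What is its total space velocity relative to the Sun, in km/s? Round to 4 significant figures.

d = 1/p = 1/0.04207″ = 23.77 pc.
μ = 78.20 mas/yr = 0.07820 ″/yr.
v_t = 4.740 μ d = 4.740 × 0.07820 × 23.77 = 8.8108 km/s.
v = √(v_r² + v_t²) = √((-17.45)² + 8.8108²) = √382.133 = 19.548 km/s.

19.55 km/s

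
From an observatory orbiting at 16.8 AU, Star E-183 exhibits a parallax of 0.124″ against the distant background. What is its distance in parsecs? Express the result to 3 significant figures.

With baseline B (in AU) and parallax p (in arcsec), d = B/p parsecs.
d = 16.8 / 0.124 = 135.48 pc.

135 pc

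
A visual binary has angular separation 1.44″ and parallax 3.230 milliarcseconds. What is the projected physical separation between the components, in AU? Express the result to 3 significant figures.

d = 1/p = 1/0.003230″ = 309.6 pc.
At distance d (pc), an angle of θ arcsec spans θ·d AU: s = 1.44 × 309.6 = 445.82 AU.

446 AU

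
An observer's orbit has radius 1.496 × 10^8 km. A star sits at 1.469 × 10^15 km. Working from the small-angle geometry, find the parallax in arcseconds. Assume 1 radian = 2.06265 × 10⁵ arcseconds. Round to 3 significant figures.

0.0210 arcsec

θ ≈ B/d = (1.496 × 10^8) / (1.469 × 10^15) = 1.0184 × 10^-7 rad.
In arcseconds: 1.0184 × 10^-7 × 206265 = 0.021006″.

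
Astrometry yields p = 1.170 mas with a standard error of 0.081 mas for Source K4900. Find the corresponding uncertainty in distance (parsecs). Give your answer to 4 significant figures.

59.17 pc

d = 1/p, so σ_d = σ_p / p².
σ_d = 0.0000810 / (0.001170)² = 0.0000810 / 0.0000013689 = 59.172 pc.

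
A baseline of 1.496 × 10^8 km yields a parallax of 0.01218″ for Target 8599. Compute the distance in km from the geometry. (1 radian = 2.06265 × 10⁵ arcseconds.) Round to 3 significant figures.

θ = 0.01218″ = 0.01218/206265 = 5.9050 × 10^-8 rad.
d = B/θ = (1.496 × 10^8) / (5.9050 × 10^-8) = 2.5334 × 10^15 km.

2.53 × 10^15 km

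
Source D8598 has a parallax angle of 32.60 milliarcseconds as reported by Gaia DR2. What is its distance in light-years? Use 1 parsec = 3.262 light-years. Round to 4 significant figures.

100.1 light years

p = 32.60 milliarcseconds = 0.03260 arcsec.
d = 1/p = 1/0.03260 = 30.675 pc.
In light-years: 30.675 × 3.262 = 100.06 ly.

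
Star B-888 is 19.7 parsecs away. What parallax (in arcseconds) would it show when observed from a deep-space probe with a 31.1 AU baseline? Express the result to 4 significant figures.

p (arcsec) = B (AU) / d (pc).
p = 31.1 / 19.7 = 1.5787 arcsec.

1.579 arcsec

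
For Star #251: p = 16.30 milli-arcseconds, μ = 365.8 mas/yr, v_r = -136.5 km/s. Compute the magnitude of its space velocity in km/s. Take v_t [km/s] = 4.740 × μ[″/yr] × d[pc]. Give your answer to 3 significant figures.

173 km/s

d = 1/p = 1/0.01630″ = 61.35 pc.
μ = 365.8 mas/yr = 0.3658 ″/yr.
v_t = 4.740 μ d = 4.740 × 0.3658 × 61.35 = 106.37 km/s.
v = √(v_r² + v_t²) = √((-136.5)² + 106.37²) = √29946.8 = 173.05 km/s.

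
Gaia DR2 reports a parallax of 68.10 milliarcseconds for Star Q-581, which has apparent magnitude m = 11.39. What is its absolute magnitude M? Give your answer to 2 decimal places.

M = 10.56

d = 1/p = 1/0.06810″ = 14.684 pc.
m − M = 5 log₁₀(14.684) − 5 = 5.8342 − 5 = 0.8342.
M = m − (m − M) = 11.39 − 0.8342 = 10.56.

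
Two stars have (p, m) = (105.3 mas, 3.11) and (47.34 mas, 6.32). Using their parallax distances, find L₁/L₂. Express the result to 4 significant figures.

L₁/L₂ = 3.887

d₁ = 1/p₁ = 1/0.1053″ = 9.4967 pc; d₂ = 1/p₂ = 1/0.04734″ = 21.124 pc.
M₁ = m₁ − 5 log₁₀ d₁ + 5 = 3.11 − 4.8879 + 5 = 3.2221.
M₂ = 6.32 − 6.6239 + 5 = 4.6961.
L₁/L₂ = 10^(0.4(M₂ − M₁)) = 10^(0.4 × 1.4740) = 10^0.58960 = 3.8869.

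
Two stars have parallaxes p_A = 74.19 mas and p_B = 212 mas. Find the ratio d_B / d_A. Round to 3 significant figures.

0.350

Since d = 1/p, d_B/d_A = p_A/p_B.
= 74.19 / 212 = 0.34995.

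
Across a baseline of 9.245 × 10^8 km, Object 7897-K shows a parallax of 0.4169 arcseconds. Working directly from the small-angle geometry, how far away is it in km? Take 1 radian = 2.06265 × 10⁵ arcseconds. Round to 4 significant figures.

θ = 0.4169″ = 0.4169/206265 = 2.0212 × 10^-6 rad.
d = B/θ = (9.245 × 10^8) / (2.0212 × 10^-6) = 4.5740 × 10^14 km.

4.574 × 10^14 km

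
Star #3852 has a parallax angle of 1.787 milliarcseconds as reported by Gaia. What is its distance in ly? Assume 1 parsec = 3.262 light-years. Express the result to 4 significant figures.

1825 ly

p = 1.787 milliarcseconds = 0.001787 arcsec.
d = 1/p = 1/0.001787 = 559.6 pc.
In light-years: 559.6 × 3.262 = 1825.4 ly.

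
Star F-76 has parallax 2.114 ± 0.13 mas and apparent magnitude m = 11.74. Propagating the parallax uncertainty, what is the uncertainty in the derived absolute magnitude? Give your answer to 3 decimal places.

σ_M = 0.134 mag

M = m − 5 log₁₀ d + 5 = m + 5 log₁₀ p + 5, so ∂M/∂p = 5/(p ln 10).
σ_M = (5/ln 10) · (σ_p/p) = 2.1715 × 0.13/2.114 = 2.1715 × 0.061495 = 0.13354.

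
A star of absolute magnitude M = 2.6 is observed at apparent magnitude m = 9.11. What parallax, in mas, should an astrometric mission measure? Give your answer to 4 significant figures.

m − M = 9.11 − 2.6 = 6.51.
d = 10^((m−M)/5 + 1) = 10^2.302 = 200.45 pc.
p = 1/d = 1/200.45 = 0.0049888 arcsec = 4.9888 mas.

4.989 mas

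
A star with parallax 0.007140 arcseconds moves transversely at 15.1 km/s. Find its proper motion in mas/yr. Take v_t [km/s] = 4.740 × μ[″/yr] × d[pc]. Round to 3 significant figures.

d = 1/p = 1/0.007140″ = 140.06 pc.
μ = v_t / (4.74 d) = 15.1 / (4.74 × 140.06) = 15.1 / 663.88 = 0.022745 ″/yr = 22.745 mas/yr.

22.7 mas/yr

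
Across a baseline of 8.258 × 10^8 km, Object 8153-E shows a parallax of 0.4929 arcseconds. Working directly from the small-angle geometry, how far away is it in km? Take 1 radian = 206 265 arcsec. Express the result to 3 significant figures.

θ = 0.4929″ = 0.4929/206265 = 2.3896 × 10^-6 rad.
d = B/θ = (8.258 × 10^8) / (2.3896 × 10^-6) = 3.4558 × 10^14 km.

3.46 × 10^14 km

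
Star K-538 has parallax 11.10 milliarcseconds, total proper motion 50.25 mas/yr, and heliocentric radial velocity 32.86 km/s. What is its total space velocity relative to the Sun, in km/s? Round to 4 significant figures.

d = 1/p = 1/0.01110″ = 90.09 pc.
μ = 50.25 mas/yr = 0.05025 ″/yr.
v_t = 4.740 μ d = 4.740 × 0.05025 × 90.09 = 21.458 km/s.
v = √(v_r² + v_t²) = √(32.86² + 21.458²) = √1540.23 = 39.246 km/s.

39.25 km/s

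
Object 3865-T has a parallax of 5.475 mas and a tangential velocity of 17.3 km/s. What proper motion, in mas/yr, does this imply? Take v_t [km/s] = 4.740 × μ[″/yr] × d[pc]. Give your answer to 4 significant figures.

19.98 mas/yr

d = 1/p = 1/0.005475″ = 182.65 pc.
μ = v_t / (4.74 d) = 17.3 / (4.74 × 182.65) = 17.3 / 865.76 = 0.019982 ″/yr = 19.982 mas/yr.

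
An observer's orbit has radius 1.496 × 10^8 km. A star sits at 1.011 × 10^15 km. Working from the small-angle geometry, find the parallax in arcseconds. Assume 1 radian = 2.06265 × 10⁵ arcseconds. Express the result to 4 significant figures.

0.03052 arcsec

θ ≈ B/d = (1.496 × 10^8) / (1.011 × 10^15) = 1.4797 × 10^-7 rad.
In arcseconds: 1.4797 × 10^-7 × 206265 = 0.030521″.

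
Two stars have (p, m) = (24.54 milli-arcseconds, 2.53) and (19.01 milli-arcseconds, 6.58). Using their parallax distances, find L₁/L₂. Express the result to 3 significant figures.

L₁/L₂ = 25.0

d₁ = 1/p₁ = 1/0.02454″ = 40.75 pc; d₂ = 1/p₂ = 1/0.01901″ = 52.604 pc.
M₁ = m₁ − 5 log₁₀ d₁ + 5 = 2.53 − 8.0506 + 5 = -0.5206.
M₂ = 6.58 − 8.6051 + 5 = 2.9749.
L₁/L₂ = 10^(0.4(M₂ − M₁)) = 10^(0.4 × 3.4955) = 10^1.39820 = 25.015.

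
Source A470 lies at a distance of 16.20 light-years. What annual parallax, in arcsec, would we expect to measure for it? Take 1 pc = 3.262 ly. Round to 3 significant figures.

d = 16.20 ly ÷ 3.262 = 4.9663 pc.
p = 1/d = 1/4.9663 = 0.20136 arcsec.

0.201 arcsec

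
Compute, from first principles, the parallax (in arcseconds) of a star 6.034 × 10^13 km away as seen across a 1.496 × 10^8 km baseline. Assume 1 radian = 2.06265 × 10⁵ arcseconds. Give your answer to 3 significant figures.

0.511 arcsec

θ ≈ B/d = (1.496 × 10^8) / (6.034 × 10^13) = 2.4793 × 10^-6 rad.
In arcseconds: 2.4793 × 10^-6 × 206265 = 0.51139″.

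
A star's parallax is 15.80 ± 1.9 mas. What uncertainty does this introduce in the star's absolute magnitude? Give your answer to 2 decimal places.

σ_M = 0.26 mag

M = m − 5 log₁₀ d + 5 = m + 5 log₁₀ p + 5, so ∂M/∂p = 5/(p ln 10).
σ_M = (5/ln 10) · (σ_p/p) = 2.1715 × 1.9/15.80 = 2.1715 × 0.12025 = 0.26112.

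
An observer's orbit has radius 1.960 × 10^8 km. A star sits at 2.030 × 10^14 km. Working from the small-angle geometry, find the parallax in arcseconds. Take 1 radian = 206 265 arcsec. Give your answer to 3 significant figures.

θ ≈ B/d = (1.960 × 10^8) / (2.030 × 10^14) = 9.6552 × 10^-7 rad.
In arcseconds: 9.6552 × 10^-7 × 206265 = 0.19915″.

0.199 arcsec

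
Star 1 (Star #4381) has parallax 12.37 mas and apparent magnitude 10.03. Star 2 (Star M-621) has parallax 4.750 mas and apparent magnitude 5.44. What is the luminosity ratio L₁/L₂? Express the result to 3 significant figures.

L₁/L₂ = 0.00215

d₁ = 1/p₁ = 1/0.01237″ = 80.841 pc; d₂ = 1/p₂ = 1/0.004750″ = 210.53 pc.
M₁ = m₁ − 5 log₁₀ d₁ + 5 = 10.03 − 9.5382 + 5 = 5.4918.
M₂ = 5.44 − 11.6166 + 5 = -1.1766.
L₁/L₂ = 10^(0.4(M₂ − M₁)) = 10^(0.4 × (-6.6684)) = 10^(-2.66736) = 0.002151.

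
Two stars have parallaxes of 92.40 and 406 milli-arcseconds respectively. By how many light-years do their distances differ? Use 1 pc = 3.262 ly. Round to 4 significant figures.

27.27 ly

d_A = 1/0.09240″ = 10.823 pc; d_B = 1/0.4060″ = 2.4631 pc.
|d_B − d_A| = |2.4631 − 10.823| = 8.3599 pc = 8.3599 × 3.262 ly = 27.27 ly.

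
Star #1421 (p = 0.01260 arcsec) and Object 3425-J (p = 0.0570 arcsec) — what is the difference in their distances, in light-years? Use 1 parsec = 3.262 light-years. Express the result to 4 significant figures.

d_A = 1/0.01260″ = 79.365 pc; d_B = 1/0.05700″ = 17.544 pc.
|d_B − d_A| = |17.544 − 79.365| = 61.821 pc = 61.821 × 3.262 ly = 201.66 ly.

201.7 ly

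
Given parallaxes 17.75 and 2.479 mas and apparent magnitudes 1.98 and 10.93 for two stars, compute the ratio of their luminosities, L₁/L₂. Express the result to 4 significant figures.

L₁/L₂ = 74.16

d₁ = 1/p₁ = 1/0.01775″ = 56.338 pc; d₂ = 1/p₂ = 1/0.002479″ = 403.39 pc.
M₁ = m₁ − 5 log₁₀ d₁ + 5 = 1.98 − 8.7540 + 5 = -1.7740.
M₂ = 10.93 − 13.0286 + 5 = 2.9014.
L₁/L₂ = 10^(0.4(M₂ − M₁)) = 10^(0.4 × 4.6754) = 10^1.87016 = 74.158.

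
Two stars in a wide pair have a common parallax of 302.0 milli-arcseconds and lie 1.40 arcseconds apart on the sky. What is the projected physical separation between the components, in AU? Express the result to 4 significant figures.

4.636 AU

d = 1/p = 1/0.3020″ = 3.3113 pc.
At distance d (pc), an angle of θ arcsec spans θ·d AU: s = 1.40 × 3.3113 = 4.6358 AU.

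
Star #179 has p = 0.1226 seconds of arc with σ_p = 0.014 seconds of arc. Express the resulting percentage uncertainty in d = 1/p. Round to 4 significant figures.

11.42%

For d = 1/p, |σ_d/d| = |σ_p/p|.
σ_p/p = 0.014 / 0.1226 = 0.11419 = 11.419%.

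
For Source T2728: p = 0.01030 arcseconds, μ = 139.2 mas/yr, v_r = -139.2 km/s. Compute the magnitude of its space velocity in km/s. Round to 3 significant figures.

d = 1/p = 1/0.01030″ = 97.087 pc.
μ = 139.2 mas/yr = 0.1392 ″/yr.
v_t = 4.740 μ d = 4.740 × 0.1392 × 97.087 = 64.059 km/s.
v = √(v_r² + v_t²) = √((-139.2)² + 64.059²) = √23480.2 = 153.23 km/s.

153 km/s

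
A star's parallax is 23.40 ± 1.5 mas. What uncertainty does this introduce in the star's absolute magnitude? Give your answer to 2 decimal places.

M = m − 5 log₁₀ d + 5 = m + 5 log₁₀ p + 5, so ∂M/∂p = 5/(p ln 10).
σ_M = (5/ln 10) · (σ_p/p) = 2.1715 × 1.5/23.40 = 2.1715 × 0.064103 = 0.1392.

σ_M = 0.14 mag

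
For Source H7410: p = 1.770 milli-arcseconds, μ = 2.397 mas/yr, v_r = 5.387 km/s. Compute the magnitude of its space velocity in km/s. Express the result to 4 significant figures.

8.380 km/s

d = 1/p = 1/0.001770″ = 564.97 pc.
μ = 2.397 mas/yr = 0.002397 ″/yr.
v_t = 4.740 μ d = 4.740 × 0.002397 × 564.97 = 6.4191 km/s.
v = √(v_r² + v_t²) = √(5.387² + 6.4191²) = √70.2246 = 8.38 km/s.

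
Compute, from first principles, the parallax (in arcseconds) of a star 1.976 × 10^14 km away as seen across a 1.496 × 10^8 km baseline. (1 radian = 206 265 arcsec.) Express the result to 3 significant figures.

θ ≈ B/d = (1.496 × 10^8) / (1.976 × 10^14) = 7.5709 × 10^-7 rad.
In arcseconds: 7.5709 × 10^-7 × 206265 = 0.15616″.

0.156 arcsec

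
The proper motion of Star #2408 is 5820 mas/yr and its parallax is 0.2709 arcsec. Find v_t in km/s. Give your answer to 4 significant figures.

101.8 km/s

d = 1/p = 1/0.2709″ = 3.6914 pc.
μ = 5820 mas/yr = 5.82 ″/yr.
v_t = 4.74 × μ × d = 4.74 × 5.82 × 3.6914 = 101.83 km/s.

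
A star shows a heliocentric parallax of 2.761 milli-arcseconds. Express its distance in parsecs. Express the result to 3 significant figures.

p = 2.761 milli-arcseconds = 0.002761 arcsec.
d = 1/p = 1/0.002761 = 362.19 pc.

362 pc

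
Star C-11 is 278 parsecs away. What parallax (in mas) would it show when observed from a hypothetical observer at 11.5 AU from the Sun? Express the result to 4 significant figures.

p (arcsec) = B (AU) / d (pc).
p = 11.5 / 278 = 0.041367 arcsec = 41.367 mas.

41.37 mas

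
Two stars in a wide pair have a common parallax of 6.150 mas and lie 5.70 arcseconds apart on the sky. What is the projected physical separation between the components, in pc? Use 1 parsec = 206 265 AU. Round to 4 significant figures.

d = 1/p = 1/0.006150″ = 162.6 pc.
At distance d (pc), an angle of θ arcsec spans θ·d AU: s = 5.70 × 162.6 = 926.82 AU.
= 926.82 / 206265 = 0.0044933 pc.

0.004493 pc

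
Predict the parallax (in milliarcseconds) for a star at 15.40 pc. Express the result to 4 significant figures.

p = 1/d = 1/15.4 = 0.064935 arcsec.
= 0.064935 × 1000 = 64.935 mas.

64.94 mas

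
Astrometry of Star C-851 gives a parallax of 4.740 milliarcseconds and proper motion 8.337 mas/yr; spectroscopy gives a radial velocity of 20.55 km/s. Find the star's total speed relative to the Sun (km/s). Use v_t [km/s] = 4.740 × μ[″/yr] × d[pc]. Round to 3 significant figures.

d = 1/p = 1/0.004740″ = 210.97 pc.
μ = 8.337 mas/yr = 0.008337 ″/yr.
v_t = 4.740 μ d = 4.740 × 0.008337 × 210.97 = 8.337 km/s.
v = √(v_r² + v_t²) = √(20.55² + 8.337²) = √491.808 = 22.177 km/s.

22.2 km/s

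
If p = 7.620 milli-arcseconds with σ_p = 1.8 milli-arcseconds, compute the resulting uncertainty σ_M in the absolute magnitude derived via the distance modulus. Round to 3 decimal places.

σ_M = 0.513 mag

M = m − 5 log₁₀ d + 5 = m + 5 log₁₀ p + 5, so ∂M/∂p = 5/(p ln 10).
σ_M = (5/ln 10) · (σ_p/p) = 2.1715 × 1.8/7.620 = 2.1715 × 0.23622 = 0.51295.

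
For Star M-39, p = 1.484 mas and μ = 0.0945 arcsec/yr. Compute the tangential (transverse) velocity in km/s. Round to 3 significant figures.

d = 1/p = 1/0.001484″ = 673.85 pc.
v_t = 4.74 × μ × d = 4.74 × 0.0945 × 673.85 = 301.84 km/s.

302 km/s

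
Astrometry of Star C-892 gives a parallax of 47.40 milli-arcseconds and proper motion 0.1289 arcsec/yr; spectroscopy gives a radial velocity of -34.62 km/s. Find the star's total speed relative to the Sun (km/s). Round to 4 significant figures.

36.94 km/s

d = 1/p = 1/0.04740″ = 21.097 pc.
v_t = 4.740 μ d = 4.740 × 0.1289 × 21.097 = 12.89 km/s.
v = √(v_r² + v_t²) = √((-34.62)² + 12.89²) = √1364.7 = 36.942 km/s.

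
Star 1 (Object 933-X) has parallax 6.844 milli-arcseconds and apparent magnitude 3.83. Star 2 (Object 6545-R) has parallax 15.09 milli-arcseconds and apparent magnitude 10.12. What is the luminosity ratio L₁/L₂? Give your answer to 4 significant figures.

L₁/L₂ = 1595

d₁ = 1/p₁ = 1/0.006844″ = 146.11 pc; d₂ = 1/p₂ = 1/0.01509″ = 66.269 pc.
M₁ = m₁ − 5 log₁₀ d₁ + 5 = 3.83 − 10.8234 + 5 = -1.9934.
M₂ = 10.12 − 9.1066 + 5 = 6.0134.
L₁/L₂ = 10^(0.4(M₂ − M₁)) = 10^(0.4 × 8.0068) = 10^3.20272 = 1594.9.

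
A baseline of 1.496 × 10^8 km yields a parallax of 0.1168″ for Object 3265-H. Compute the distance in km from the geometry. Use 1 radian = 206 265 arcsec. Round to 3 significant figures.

θ = 0.1168″ = 0.1168/206265 = 5.6626 × 10^-7 rad.
d = B/θ = (1.496 × 10^8) / (5.6626 × 10^-7) = 2.6419 × 10^14 km.

2.64 × 10^14 km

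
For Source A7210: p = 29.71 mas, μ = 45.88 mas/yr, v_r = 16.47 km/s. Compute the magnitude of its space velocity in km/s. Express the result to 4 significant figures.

d = 1/p = 1/0.02971″ = 33.659 pc.
μ = 45.88 mas/yr = 0.04588 ″/yr.
v_t = 4.740 μ d = 4.740 × 0.04588 × 33.659 = 7.3199 km/s.
v = √(v_r² + v_t²) = √(16.47² + 7.3199²) = √324.842 = 18.023 km/s.

18.02 km/s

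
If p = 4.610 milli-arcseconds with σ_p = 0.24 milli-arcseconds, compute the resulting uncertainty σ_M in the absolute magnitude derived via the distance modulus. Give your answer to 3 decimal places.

σ_M = 0.113 mag

M = m − 5 log₁₀ d + 5 = m + 5 log₁₀ p + 5, so ∂M/∂p = 5/(p ln 10).
σ_M = (5/ln 10) · (σ_p/p) = 2.1715 × 0.24/4.610 = 2.1715 × 0.052061 = 0.11305.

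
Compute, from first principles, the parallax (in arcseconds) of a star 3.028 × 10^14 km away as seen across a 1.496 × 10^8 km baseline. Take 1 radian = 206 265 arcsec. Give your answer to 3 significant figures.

θ ≈ B/d = (1.496 × 10^8) / (3.028 × 10^14) = 4.9406 × 10^-7 rad.
In arcseconds: 4.9406 × 10^-7 × 206265 = 0.10191″.

0.102 arcsec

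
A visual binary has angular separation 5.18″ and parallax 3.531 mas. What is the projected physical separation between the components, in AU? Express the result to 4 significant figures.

1467 AU

d = 1/p = 1/0.003531″ = 283.21 pc.
At distance d (pc), an angle of θ arcsec spans θ·d AU: s = 5.18 × 283.21 = 1467 AU.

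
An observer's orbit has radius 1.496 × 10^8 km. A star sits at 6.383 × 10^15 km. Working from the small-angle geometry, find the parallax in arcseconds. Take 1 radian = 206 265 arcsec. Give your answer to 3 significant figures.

θ ≈ B/d = (1.496 × 10^8) / (6.383 × 10^15) = 2.3437 × 10^-8 rad.
In arcseconds: 2.3437 × 10^-8 × 206265 = 0.0048342″.

0.00483 arcsec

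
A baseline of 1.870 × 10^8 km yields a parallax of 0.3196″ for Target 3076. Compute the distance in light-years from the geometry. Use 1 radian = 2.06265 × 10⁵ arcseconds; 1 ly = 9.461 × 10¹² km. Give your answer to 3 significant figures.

θ = 0.3196″ = 0.3196/206265 = 1.5495 × 10^-6 rad.
d = B/θ = (1.870 × 10^8) / (1.5495 × 10^-6) = 1.2068 × 10^14 km = (1.2068 × 10^14) / (9.461 × 10^12) ly = 12.756 ly.

12.8 ly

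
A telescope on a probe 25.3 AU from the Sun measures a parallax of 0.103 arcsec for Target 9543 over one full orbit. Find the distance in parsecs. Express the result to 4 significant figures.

245.6 pc

With baseline B (in AU) and parallax p (in arcsec), d = B/p parsecs.
d = 25.3 / 0.103 = 245.63 pc.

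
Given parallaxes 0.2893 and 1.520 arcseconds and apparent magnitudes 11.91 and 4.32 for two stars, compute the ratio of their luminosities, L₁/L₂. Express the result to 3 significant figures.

L₁/L₂ = 0.0254

d₁ = 1/p₁ = 1/0.2893″ = 3.4566 pc; d₂ = 1/p₂ = 1/1.520″ = 0.65789 pc.
M₁ = m₁ − 5 log₁₀ d₁ + 5 = 11.91 − 2.6932 + 5 = 14.2168.
M₂ = 4.32 − (-0.9092) + 5 = 10.2292.
L₁/L₂ = 10^(0.4(M₂ − M₁)) = 10^(0.4 × (-3.9876)) = 10^(-1.59504) = 0.025407.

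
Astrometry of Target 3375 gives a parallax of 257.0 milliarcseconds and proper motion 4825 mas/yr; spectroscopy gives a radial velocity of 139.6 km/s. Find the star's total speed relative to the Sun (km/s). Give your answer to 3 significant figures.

166 km/s

d = 1/p = 1/0.2570″ = 3.8911 pc.
μ = 4825 mas/yr = 4.825 ″/yr.
v_t = 4.740 μ d = 4.740 × 4.825 × 3.8911 = 88.991 km/s.
v = √(v_r² + v_t²) = √(139.6² + 88.991²) = √27407.6 = 165.55 km/s.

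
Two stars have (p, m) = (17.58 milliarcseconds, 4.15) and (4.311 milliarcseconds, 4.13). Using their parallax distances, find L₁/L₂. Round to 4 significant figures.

L₁/L₂ = 0.05904

d₁ = 1/p₁ = 1/0.01758″ = 56.883 pc; d₂ = 1/p₂ = 1/0.004311″ = 231.96 pc.
M₁ = m₁ − 5 log₁₀ d₁ + 5 = 4.15 − 8.7749 + 5 = 0.3751.
M₂ = 4.13 − 11.8271 + 5 = -2.6971.
L₁/L₂ = 10^(0.4(M₂ − M₁)) = 10^(0.4 × (-3.0722)) = 10^(-1.22888) = 0.059036.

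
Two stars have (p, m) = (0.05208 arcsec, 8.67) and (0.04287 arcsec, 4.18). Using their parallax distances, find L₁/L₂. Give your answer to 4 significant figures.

d₁ = 1/p₁ = 1/0.05208″ = 19.201 pc; d₂ = 1/p₂ = 1/0.04287″ = 23.326 pc.
M₁ = m₁ − 5 log₁₀ d₁ + 5 = 8.67 − 6.4166 + 5 = 7.2534.
M₂ = 4.18 − 6.8392 + 5 = 2.3408.
L₁/L₂ = 10^(0.4(M₂ − M₁)) = 10^(0.4 × (-4.9126)) = 10^(-1.96504) = 0.010838.

L₁/L₂ = 0.01084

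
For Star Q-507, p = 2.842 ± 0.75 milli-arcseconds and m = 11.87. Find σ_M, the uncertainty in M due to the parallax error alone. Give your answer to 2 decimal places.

M = m − 5 log₁₀ d + 5 = m + 5 log₁₀ p + 5, so ∂M/∂p = 5/(p ln 10).
σ_M = (5/ln 10) · (σ_p/p) = 2.1715 × 0.75/2.842 = 2.1715 × 0.2639 = 0.57306.

σ_M = 0.57 mag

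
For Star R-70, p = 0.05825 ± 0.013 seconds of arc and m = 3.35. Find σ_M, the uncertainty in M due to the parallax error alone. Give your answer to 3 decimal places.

σ_M = 0.485 mag

M = m − 5 log₁₀ d + 5 = m + 5 log₁₀ p + 5, so ∂M/∂p = 5/(p ln 10).
σ_M = (5/ln 10) · (σ_p/p) = 2.1715 × 0.013/0.05825 = 2.1715 × 0.22318 = 0.48464.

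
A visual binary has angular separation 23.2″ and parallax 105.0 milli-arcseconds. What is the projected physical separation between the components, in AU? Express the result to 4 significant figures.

221.0 AU

d = 1/p = 1/0.1050″ = 9.5238 pc.
At distance d (pc), an angle of θ arcsec spans θ·d AU: s = 23.2 × 9.5238 = 220.95 AU.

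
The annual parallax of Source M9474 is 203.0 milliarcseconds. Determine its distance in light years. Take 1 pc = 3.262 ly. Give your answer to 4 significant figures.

16.07 light years

p = 203.0 milliarcseconds = 0.2030 arcsec.
d = 1/p = 1/0.2030 = 4.9261 pc.
In light-years: 4.9261 × 3.262 = 16.069 ly.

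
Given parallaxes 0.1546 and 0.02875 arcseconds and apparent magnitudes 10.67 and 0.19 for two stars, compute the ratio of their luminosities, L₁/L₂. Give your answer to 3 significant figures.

L₁/L₂ = 2.22 × 10^-6

d₁ = 1/p₁ = 1/0.1546″ = 6.4683 pc; d₂ = 1/p₂ = 1/0.02875″ = 34.783 pc.
M₁ = m₁ − 5 log₁₀ d₁ + 5 = 10.67 − 4.0540 + 5 = 11.6160.
M₂ = 0.19 − 7.7068 + 5 = -2.5168.
L₁/L₂ = 10^(0.4(M₂ − M₁)) = 10^(0.4 × (-14.1328)) = 10^(-5.65312) = 0.0000022227.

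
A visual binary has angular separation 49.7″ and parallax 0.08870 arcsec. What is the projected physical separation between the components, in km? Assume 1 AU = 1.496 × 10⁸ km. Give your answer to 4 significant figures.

d = 1/p = 1/0.08870″ = 11.274 pc.
At distance d (pc), an angle of θ arcsec spans θ·d AU: s = 49.7 × 11.274 = 560.32 AU.
= 560.32 × 1.496 × 10⁸ km = 8.3824 × 10^10 km.

8.382 × 10^10 km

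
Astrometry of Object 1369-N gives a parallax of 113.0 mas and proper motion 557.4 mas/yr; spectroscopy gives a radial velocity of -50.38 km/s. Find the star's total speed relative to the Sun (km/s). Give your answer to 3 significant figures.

55.5 km/s

d = 1/p = 1/0.1130″ = 8.8496 pc.
μ = 557.4 mas/yr = 0.5574 ″/yr.
v_t = 4.740 μ d = 4.740 × 0.5574 × 8.8496 = 23.381 km/s.
v = √(v_r² + v_t²) = √((-50.38)² + 23.381²) = √3084.82 = 55.541 km/s.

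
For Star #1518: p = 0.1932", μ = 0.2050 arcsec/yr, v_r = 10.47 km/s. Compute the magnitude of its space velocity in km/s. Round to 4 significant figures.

11.62 km/s

d = 1/p = 1/0.1932″ = 5.176 pc.
v_t = 4.740 μ d = 4.740 × 0.2050 × 5.176 = 5.0295 km/s.
v = √(v_r² + v_t²) = √(10.47² + 5.0295²) = √134.917 = 11.615 km/s.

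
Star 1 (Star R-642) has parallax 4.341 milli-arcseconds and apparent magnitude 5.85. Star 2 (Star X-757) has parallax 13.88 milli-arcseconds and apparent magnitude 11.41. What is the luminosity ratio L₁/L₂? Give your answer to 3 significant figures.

d₁ = 1/p₁ = 1/0.004341″ = 230.36 pc; d₂ = 1/p₂ = 1/0.01388″ = 72.046 pc.
M₁ = m₁ − 5 log₁₀ d₁ + 5 = 5.85 − 11.8120 + 5 = -0.9620.
M₂ = 11.41 − 9.2880 + 5 = 7.1220.
L₁/L₂ = 10^(0.4(M₂ − M₁)) = 10^(0.4 × 8.0840) = 10^3.23360 = 1712.4.

L₁/L₂ = 1710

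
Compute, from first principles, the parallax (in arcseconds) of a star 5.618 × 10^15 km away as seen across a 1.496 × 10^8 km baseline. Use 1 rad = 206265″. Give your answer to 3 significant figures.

0.00549 arcsec

θ ≈ B/d = (1.496 × 10^8) / (5.618 × 10^15) = 2.6629 × 10^-8 rad.
In arcseconds: 2.6629 × 10^-8 × 206265 = 0.0054926″.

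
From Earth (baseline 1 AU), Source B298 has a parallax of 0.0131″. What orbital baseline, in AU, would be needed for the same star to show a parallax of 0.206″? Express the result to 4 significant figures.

15.73 AU

Parallax scales linearly with baseline: p ∝ B, so B = p_target / p_Earth × 1 AU.
B = 0.206 / 0.0131 = 15.725 AU.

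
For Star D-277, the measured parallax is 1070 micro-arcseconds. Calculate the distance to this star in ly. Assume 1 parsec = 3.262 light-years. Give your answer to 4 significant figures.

p = 1070 micro-arcseconds = 0.001070 arcsec.
d = 1/p = 1/0.001070 = 934.58 pc.
In light-years: 934.58 × 3.262 = 3048.6 ly.

3049 ly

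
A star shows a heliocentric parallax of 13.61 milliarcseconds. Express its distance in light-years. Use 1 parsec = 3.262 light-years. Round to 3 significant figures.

p = 13.61 milliarcseconds = 0.01361 arcsec.
d = 1/p = 1/0.01361 = 73.475 pc.
In light-years: 73.475 × 3.262 = 239.68 ly.

240 light years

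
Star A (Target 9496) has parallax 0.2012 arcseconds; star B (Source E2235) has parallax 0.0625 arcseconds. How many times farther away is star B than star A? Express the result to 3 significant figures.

Since d = 1/p, d_B/d_A = p_A/p_B.
= 0.2012 / 0.0625 = 3.2192.

3.22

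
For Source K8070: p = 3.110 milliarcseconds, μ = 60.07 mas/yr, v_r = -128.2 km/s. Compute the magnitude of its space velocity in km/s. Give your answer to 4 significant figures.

d = 1/p = 1/0.003110″ = 321.54 pc.
μ = 60.07 mas/yr = 0.06007 ″/yr.
v_t = 4.740 μ d = 4.740 × 0.06007 × 321.54 = 91.553 km/s.
v = √(v_r² + v_t²) = √((-128.2)² + 91.553²) = √24817.2 = 157.53 km/s.

157.5 km/s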